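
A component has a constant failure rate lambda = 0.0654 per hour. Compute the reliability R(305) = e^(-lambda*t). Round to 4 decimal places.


lambda = 0.0654
t = 305
lambda * t = 19.947
R(t) = e^(-19.947)
R(t) = 0.0

0.0


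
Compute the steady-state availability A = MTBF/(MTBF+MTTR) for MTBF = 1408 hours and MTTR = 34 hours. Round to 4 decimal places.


MTBF = 1408
MTTR = 34
MTBF + MTTR = 1442
A = 1408 / 1442
A = 0.9764

0.9764


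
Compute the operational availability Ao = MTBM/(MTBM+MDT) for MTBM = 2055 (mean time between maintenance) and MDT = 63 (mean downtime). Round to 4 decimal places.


MTBM = 2055
MDT = 63
MTBM + MDT = 2118
Ao = 2055 / 2118
Ao = 0.9703

0.9703


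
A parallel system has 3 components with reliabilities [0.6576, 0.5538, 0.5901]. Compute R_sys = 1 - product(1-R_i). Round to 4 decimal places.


Components: [0.6576, 0.5538, 0.5901]
(1 - 0.6576) = 0.3424, running product = 0.3424
(1 - 0.5538) = 0.4462, running product = 0.1528
(1 - 0.5901) = 0.4099, running product = 0.0626
Product of (1-R_i) = 0.0626
R_sys = 1 - 0.0626 = 0.9374

0.9374


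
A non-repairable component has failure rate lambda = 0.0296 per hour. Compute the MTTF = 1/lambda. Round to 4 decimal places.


lambda = 0.0296
MTTF = 1 / 0.0296
MTTF = 33.7838

33.7838


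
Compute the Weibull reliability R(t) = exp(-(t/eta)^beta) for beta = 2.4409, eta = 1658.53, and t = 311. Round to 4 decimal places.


beta = 2.4409, eta = 1658.53, t = 311
t/eta = 311 / 1658.53 = 0.1875
(t/eta)^beta = 0.1875^2.4409 = 0.0168
R(t) = exp(-0.0168)
R(t) = 0.9833

0.9833


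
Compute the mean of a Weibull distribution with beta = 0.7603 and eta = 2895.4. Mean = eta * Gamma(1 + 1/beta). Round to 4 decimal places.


beta = 0.7603, eta = 2895.4
1/beta = 1.3153
1 + 1/beta = 2.3153
Gamma(2.3153) = 1.1775
Mean = 2895.4 * 1.1775
Mean = 3409.4077

3409.4077


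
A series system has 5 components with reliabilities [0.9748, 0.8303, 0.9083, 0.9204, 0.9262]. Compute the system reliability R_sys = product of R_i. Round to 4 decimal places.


Components: [0.9748, 0.8303, 0.9083, 0.9204, 0.9262]
After component 1 (R=0.9748): product = 0.9748
After component 2 (R=0.8303): product = 0.8094
After component 3 (R=0.9083): product = 0.7352
After component 4 (R=0.9204): product = 0.6766
After component 5 (R=0.9262): product = 0.6267
R_sys = 0.6267

0.6267


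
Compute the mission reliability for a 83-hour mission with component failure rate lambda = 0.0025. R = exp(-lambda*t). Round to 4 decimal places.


lambda = 0.0025
mission_time = 83
lambda * t = 0.0025 * 83 = 0.2075
R = exp(-0.2075)
R = 0.8126

0.8126


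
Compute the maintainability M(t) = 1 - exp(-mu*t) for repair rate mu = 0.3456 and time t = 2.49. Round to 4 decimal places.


mu = 0.3456, t = 2.49
mu * t = 0.3456 * 2.49 = 0.8605
exp(-0.8605) = 0.4229
M(t) = 1 - 0.4229
M(t) = 0.5771

0.5771


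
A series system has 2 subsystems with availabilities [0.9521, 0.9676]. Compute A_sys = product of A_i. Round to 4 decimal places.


Subsystems: [0.9521, 0.9676]
After subsystem 1 (A=0.9521): product = 0.9521
After subsystem 2 (A=0.9676): product = 0.9213
A_sys = 0.9213

0.9213


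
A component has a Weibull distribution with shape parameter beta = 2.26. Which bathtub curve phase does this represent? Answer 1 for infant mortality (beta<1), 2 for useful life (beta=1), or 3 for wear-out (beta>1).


beta = 2.26
Compare beta to 1:
beta < 1 => infant mortality (phase 1)
beta = 1 => useful life (phase 2)
beta > 1 => wear-out (phase 3)
Since beta = 2.26, this is wear-out (increasing failure rate)
Phase = 3

3


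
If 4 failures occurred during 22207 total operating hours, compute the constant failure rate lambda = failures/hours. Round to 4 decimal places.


failures = 4
total_hours = 22207
lambda = 4 / 22207
lambda = 0.0002

0.0002


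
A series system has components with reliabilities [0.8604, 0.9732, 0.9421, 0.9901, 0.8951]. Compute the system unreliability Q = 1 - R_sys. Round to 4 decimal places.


Components: [0.8604, 0.9732, 0.9421, 0.9901, 0.8951]
After component 1: product = 0.8604
After component 2: product = 0.8373
After component 3: product = 0.7889
After component 4: product = 0.781
After component 5: product = 0.6991
R_sys = 0.6991
Q = 1 - 0.6991 = 0.3009

0.3009


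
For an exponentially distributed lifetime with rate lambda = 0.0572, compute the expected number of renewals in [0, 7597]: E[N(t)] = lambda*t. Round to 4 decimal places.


lambda = 0.0572
t = 7597
E[N(t)] = lambda * t
E[N(t)] = 0.0572 * 7597
E[N(t)] = 434.5484

434.5484


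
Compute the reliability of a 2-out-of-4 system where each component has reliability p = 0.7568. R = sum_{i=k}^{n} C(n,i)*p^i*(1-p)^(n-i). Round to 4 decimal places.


k = 2, n = 4, p = 0.7568
i=2: C(4,2)=6 * 0.7568^2 * 0.2432^2 = 0.2033
i=3: C(4,3)=4 * 0.7568^3 * 0.2432^1 = 0.4217
i=4: C(4,4)=1 * 0.7568^4 * 0.2432^0 = 0.328
R = sum of terms = 0.953

0.953


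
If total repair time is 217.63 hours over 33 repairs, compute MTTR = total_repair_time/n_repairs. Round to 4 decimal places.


total_repair_time = 217.63
n_repairs = 33
MTTR = 217.63 / 33
MTTR = 6.5948

6.5948


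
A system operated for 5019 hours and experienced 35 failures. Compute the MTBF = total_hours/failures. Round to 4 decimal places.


total_hours = 5019
failures = 35
MTBF = 5019 / 35
MTBF = 143.4

143.4


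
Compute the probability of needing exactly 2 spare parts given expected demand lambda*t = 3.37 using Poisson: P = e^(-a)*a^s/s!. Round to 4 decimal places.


a = 3.37, s = 2
e^(-a) = e^(-3.37) = 0.0344
a^s = 3.37^2 = 11.3569
s! = 2
P = 0.0344 * 11.3569 / 2
P = 0.1953

0.1953


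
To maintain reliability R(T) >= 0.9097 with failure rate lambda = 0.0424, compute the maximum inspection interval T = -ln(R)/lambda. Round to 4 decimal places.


R_target = 0.9097
lambda = 0.0424
-ln(0.9097) = 0.0946
T = 0.0946 / 0.0424
T = 2.2321

2.2321


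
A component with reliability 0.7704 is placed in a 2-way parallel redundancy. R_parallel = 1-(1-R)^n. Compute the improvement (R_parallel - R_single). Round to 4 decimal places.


R_single = 0.7704, n = 2
1 - R_single = 0.2296
(1 - R_single)^n = 0.2296^2 = 0.0527
R_parallel = 1 - 0.0527 = 0.9473
Improvement = 0.9473 - 0.7704
Improvement = 0.1769

0.1769


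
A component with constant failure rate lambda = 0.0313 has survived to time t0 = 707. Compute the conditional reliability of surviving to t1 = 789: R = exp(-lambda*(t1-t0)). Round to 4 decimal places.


lambda = 0.0313
t0 = 707, t1 = 789
t1 - t0 = 82
lambda * (t1-t0) = 0.0313 * 82 = 2.5666
R = exp(-2.5666)
R = 0.0768

0.0768


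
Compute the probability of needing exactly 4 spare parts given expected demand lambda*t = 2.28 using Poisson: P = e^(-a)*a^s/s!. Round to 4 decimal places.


a = 2.28, s = 4
e^(-a) = e^(-2.28) = 0.1023
a^s = 2.28^4 = 27.0234
s! = 24
P = 0.1023 * 27.0234 / 24
P = 0.1152

0.1152


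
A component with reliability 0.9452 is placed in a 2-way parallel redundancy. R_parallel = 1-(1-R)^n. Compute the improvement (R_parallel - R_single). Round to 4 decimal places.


R_single = 0.9452, n = 2
1 - R_single = 0.0548
(1 - R_single)^n = 0.0548^2 = 0.003
R_parallel = 1 - 0.003 = 0.997
Improvement = 0.997 - 0.9452
Improvement = 0.0518

0.0518


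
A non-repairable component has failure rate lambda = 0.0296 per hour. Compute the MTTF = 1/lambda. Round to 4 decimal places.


lambda = 0.0296
MTTF = 1 / 0.0296
MTTF = 33.7838

33.7838


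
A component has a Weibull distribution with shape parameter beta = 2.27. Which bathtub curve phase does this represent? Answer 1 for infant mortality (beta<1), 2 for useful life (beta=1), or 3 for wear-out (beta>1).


beta = 2.27
Compare beta to 1:
beta < 1 => infant mortality (phase 1)
beta = 1 => useful life (phase 2)
beta > 1 => wear-out (phase 3)
Since beta = 2.27, this is wear-out (increasing failure rate)
Phase = 3

3


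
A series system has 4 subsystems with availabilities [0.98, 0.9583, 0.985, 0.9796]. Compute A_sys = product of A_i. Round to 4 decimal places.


Subsystems: [0.98, 0.9583, 0.985, 0.9796]
After subsystem 1 (A=0.98): product = 0.98
After subsystem 2 (A=0.9583): product = 0.9391
After subsystem 3 (A=0.985): product = 0.925
After subsystem 4 (A=0.9796): product = 0.9062
A_sys = 0.9062

0.9062


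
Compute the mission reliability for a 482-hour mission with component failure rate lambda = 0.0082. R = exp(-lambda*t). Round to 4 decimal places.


lambda = 0.0082
mission_time = 482
lambda * t = 0.0082 * 482 = 3.9524
R = exp(-3.9524)
R = 0.0192

0.0192


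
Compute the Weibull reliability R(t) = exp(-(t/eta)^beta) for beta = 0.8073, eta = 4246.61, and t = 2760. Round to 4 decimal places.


beta = 0.8073, eta = 4246.61, t = 2760
t/eta = 2760 / 4246.61 = 0.6499
(t/eta)^beta = 0.6499^0.8073 = 0.7062
R(t) = exp(-0.7062)
R(t) = 0.4935

0.4935


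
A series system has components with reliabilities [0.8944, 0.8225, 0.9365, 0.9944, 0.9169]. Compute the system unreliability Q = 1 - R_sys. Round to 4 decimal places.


Components: [0.8944, 0.8225, 0.9365, 0.9944, 0.9169]
After component 1: product = 0.8944
After component 2: product = 0.7356
After component 3: product = 0.6889
After component 4: product = 0.6851
After component 5: product = 0.6281
R_sys = 0.6281
Q = 1 - 0.6281 = 0.3719

0.3719


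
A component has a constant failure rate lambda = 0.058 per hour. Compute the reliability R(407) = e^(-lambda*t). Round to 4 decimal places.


lambda = 0.058
t = 407
lambda * t = 23.606
R(t) = e^(-23.606)
R(t) = 0.0

0.0


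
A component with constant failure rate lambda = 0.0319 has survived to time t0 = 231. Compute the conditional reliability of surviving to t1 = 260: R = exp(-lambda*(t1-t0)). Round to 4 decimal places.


lambda = 0.0319
t0 = 231, t1 = 260
t1 - t0 = 29
lambda * (t1-t0) = 0.0319 * 29 = 0.9251
R = exp(-0.9251)
R = 0.3965

0.3965


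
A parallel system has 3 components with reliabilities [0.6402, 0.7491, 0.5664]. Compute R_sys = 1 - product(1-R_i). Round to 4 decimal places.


Components: [0.6402, 0.7491, 0.5664]
(1 - 0.6402) = 0.3598, running product = 0.3598
(1 - 0.7491) = 0.2509, running product = 0.0903
(1 - 0.5664) = 0.4336, running product = 0.0391
Product of (1-R_i) = 0.0391
R_sys = 1 - 0.0391 = 0.9609

0.9609


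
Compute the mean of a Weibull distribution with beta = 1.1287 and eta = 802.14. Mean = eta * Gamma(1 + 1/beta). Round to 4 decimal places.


beta = 1.1287, eta = 802.14
1/beta = 0.886
1 + 1/beta = 1.886
Gamma(1.886) = 0.957
Mean = 802.14 * 0.957
Mean = 767.6787

767.6787


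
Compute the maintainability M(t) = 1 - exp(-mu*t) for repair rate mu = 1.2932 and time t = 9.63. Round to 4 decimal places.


mu = 1.2932, t = 9.63
mu * t = 1.2932 * 9.63 = 12.4535
exp(-12.4535) = 0.0
M(t) = 1 - 0.0
M(t) = 1.0

1.0


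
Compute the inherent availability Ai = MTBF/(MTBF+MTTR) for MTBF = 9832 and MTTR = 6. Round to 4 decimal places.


MTBF = 9832
MTTR = 6
MTBF + MTTR = 9838
Ai = 9832 / 9838
Ai = 0.9994

0.9994


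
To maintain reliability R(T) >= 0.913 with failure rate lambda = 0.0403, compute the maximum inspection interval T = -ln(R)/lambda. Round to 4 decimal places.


R_target = 0.913
lambda = 0.0403
-ln(0.913) = 0.091
T = 0.091 / 0.0403
T = 2.2585

2.2585


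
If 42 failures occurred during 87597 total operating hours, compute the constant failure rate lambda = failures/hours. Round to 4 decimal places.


failures = 42
total_hours = 87597
lambda = 42 / 87597
lambda = 0.0005

0.0005


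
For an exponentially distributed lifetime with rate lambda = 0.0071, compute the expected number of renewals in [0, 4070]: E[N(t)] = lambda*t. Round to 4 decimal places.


lambda = 0.0071
t = 4070
E[N(t)] = lambda * t
E[N(t)] = 0.0071 * 4070
E[N(t)] = 28.897

28.897


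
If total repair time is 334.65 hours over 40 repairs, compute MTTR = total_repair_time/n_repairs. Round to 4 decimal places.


total_repair_time = 334.65
n_repairs = 40
MTTR = 334.65 / 40
MTTR = 8.3662

8.3662


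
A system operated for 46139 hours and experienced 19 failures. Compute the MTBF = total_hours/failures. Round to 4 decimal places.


total_hours = 46139
failures = 19
MTBF = 46139 / 19
MTBF = 2428.3684

2428.3684


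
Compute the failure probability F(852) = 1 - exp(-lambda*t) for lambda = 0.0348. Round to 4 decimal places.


lambda = 0.0348, t = 852
lambda * t = 29.6496
exp(-29.6496) = 0.0
F(t) = 1 - 0.0
F(t) = 1.0

1.0


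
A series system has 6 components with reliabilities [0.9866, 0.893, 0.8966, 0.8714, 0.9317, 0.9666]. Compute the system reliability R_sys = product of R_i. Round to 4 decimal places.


Components: [0.9866, 0.893, 0.8966, 0.8714, 0.9317, 0.9666]
After component 1 (R=0.9866): product = 0.9866
After component 2 (R=0.893): product = 0.881
After component 3 (R=0.8966): product = 0.7899
After component 4 (R=0.8714): product = 0.6883
After component 5 (R=0.9317): product = 0.6413
After component 6 (R=0.9666): product = 0.6199
R_sys = 0.6199

0.6199


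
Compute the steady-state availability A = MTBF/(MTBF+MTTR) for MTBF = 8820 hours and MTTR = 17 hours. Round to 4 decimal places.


MTBF = 8820
MTTR = 17
MTBF + MTTR = 8837
A = 8820 / 8837
A = 0.9981

0.9981


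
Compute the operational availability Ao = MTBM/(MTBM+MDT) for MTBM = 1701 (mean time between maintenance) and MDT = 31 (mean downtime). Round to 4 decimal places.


MTBM = 1701
MDT = 31
MTBM + MDT = 1732
Ao = 1701 / 1732
Ao = 0.9821

0.9821


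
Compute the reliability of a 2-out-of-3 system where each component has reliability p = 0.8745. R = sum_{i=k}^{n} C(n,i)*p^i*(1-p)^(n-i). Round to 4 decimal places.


k = 2, n = 3, p = 0.8745
i=2: C(3,2)=3 * 0.8745^2 * 0.1255^1 = 0.2879
i=3: C(3,3)=1 * 0.8745^3 * 0.1255^0 = 0.6688
R = sum of terms = 0.9567

0.9567


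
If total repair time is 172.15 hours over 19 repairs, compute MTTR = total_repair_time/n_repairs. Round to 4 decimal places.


total_repair_time = 172.15
n_repairs = 19
MTTR = 172.15 / 19
MTTR = 9.0605

9.0605


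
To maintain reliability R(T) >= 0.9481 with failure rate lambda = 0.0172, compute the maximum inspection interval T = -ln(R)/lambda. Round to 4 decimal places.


R_target = 0.9481
lambda = 0.0172
-ln(0.9481) = 0.0533
T = 0.0533 / 0.0172
T = 3.0986

3.0986


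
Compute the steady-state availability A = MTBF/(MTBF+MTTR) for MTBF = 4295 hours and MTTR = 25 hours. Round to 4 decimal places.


MTBF = 4295
MTTR = 25
MTBF + MTTR = 4320
A = 4295 / 4320
A = 0.9942

0.9942


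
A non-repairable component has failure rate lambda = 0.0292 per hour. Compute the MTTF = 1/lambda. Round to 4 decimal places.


lambda = 0.0292
MTTF = 1 / 0.0292
MTTF = 34.2466

34.2466


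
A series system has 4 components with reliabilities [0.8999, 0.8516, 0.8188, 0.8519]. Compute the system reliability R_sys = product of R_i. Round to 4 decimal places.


Components: [0.8999, 0.8516, 0.8188, 0.8519]
After component 1 (R=0.8999): product = 0.8999
After component 2 (R=0.8516): product = 0.7664
After component 3 (R=0.8188): product = 0.6275
After component 4 (R=0.8519): product = 0.5346
R_sys = 0.5346

0.5346


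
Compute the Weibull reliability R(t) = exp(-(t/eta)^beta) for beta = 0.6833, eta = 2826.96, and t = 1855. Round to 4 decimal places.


beta = 0.6833, eta = 2826.96, t = 1855
t/eta = 1855 / 2826.96 = 0.6562
(t/eta)^beta = 0.6562^0.6833 = 0.7498
R(t) = exp(-0.7498)
R(t) = 0.4724

0.4724


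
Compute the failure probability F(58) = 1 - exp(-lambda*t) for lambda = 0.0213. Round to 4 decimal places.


lambda = 0.0213, t = 58
lambda * t = 1.2354
exp(-1.2354) = 0.2907
F(t) = 1 - 0.2907
F(t) = 0.7093

0.7093


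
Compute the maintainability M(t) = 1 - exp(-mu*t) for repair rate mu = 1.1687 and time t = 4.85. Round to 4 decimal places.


mu = 1.1687, t = 4.85
mu * t = 1.1687 * 4.85 = 5.6682
exp(-5.6682) = 0.0035
M(t) = 1 - 0.0035
M(t) = 0.9965

0.9965


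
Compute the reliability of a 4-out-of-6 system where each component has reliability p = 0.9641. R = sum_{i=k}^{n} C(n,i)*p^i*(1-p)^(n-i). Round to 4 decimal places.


k = 4, n = 6, p = 0.9641
i=4: C(6,4)=15 * 0.9641^4 * 0.0359^2 = 0.0167
i=5: C(6,5)=6 * 0.9641^5 * 0.0359^1 = 0.1794
i=6: C(6,6)=1 * 0.9641^6 * 0.0359^0 = 0.803
R = sum of terms = 0.9991

0.9991


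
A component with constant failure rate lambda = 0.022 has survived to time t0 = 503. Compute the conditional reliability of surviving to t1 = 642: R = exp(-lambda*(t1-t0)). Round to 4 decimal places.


lambda = 0.022
t0 = 503, t1 = 642
t1 - t0 = 139
lambda * (t1-t0) = 0.022 * 139 = 3.058
R = exp(-3.058)
R = 0.047

0.047


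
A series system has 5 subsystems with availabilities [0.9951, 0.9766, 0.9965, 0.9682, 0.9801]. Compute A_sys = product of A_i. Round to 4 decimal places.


Subsystems: [0.9951, 0.9766, 0.9965, 0.9682, 0.9801]
After subsystem 1 (A=0.9951): product = 0.9951
After subsystem 2 (A=0.9766): product = 0.9718
After subsystem 3 (A=0.9965): product = 0.9684
After subsystem 4 (A=0.9682): product = 0.9376
After subsystem 5 (A=0.9801): product = 0.919
A_sys = 0.919

0.919


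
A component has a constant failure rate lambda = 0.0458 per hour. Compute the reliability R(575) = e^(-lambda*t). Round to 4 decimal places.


lambda = 0.0458
t = 575
lambda * t = 26.335
R(t) = e^(-26.335)
R(t) = 0.0

0.0


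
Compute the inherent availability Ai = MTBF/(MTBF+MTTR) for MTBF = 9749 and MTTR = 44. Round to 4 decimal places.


MTBF = 9749
MTTR = 44
MTBF + MTTR = 9793
Ai = 9749 / 9793
Ai = 0.9955

0.9955


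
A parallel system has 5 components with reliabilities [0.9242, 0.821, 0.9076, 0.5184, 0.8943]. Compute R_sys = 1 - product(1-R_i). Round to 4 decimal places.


Components: [0.9242, 0.821, 0.9076, 0.5184, 0.8943]
(1 - 0.9242) = 0.0758, running product = 0.0758
(1 - 0.821) = 0.179, running product = 0.0136
(1 - 0.9076) = 0.0924, running product = 0.0013
(1 - 0.5184) = 0.4816, running product = 0.0006
(1 - 0.8943) = 0.1057, running product = 0.0001
Product of (1-R_i) = 0.0001
R_sys = 1 - 0.0001 = 0.9999

0.9999


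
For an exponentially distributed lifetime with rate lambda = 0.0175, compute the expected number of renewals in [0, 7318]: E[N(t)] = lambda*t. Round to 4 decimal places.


lambda = 0.0175
t = 7318
E[N(t)] = lambda * t
E[N(t)] = 0.0175 * 7318
E[N(t)] = 128.065

128.065


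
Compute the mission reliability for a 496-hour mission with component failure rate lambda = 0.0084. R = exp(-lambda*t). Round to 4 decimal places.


lambda = 0.0084
mission_time = 496
lambda * t = 0.0084 * 496 = 4.1664
R = exp(-4.1664)
R = 0.0155

0.0155


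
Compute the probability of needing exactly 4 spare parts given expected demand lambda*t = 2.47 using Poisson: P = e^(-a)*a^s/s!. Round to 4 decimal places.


a = 2.47, s = 4
e^(-a) = e^(-2.47) = 0.0846
a^s = 2.47^4 = 37.221
s! = 24
P = 0.0846 * 37.221 / 24
P = 0.1312

0.1312


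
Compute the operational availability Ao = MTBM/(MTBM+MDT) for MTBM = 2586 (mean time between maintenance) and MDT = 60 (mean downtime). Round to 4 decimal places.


MTBM = 2586
MDT = 60
MTBM + MDT = 2646
Ao = 2586 / 2646
Ao = 0.9773

0.9773


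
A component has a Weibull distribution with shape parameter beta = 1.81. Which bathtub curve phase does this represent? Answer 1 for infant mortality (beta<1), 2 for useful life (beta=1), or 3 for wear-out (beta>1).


beta = 1.81
Compare beta to 1:
beta < 1 => infant mortality (phase 1)
beta = 1 => useful life (phase 2)
beta > 1 => wear-out (phase 3)
Since beta = 1.81, this is wear-out (increasing failure rate)
Phase = 3

3


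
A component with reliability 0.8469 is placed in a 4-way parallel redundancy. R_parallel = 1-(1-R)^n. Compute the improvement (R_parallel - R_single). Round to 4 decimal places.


R_single = 0.8469, n = 4
1 - R_single = 0.1531
(1 - R_single)^n = 0.1531^4 = 0.0005
R_parallel = 1 - 0.0005 = 0.9995
Improvement = 0.9995 - 0.8469
Improvement = 0.1526

0.1526


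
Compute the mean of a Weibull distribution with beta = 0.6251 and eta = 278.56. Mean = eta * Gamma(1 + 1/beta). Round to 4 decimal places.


beta = 0.6251, eta = 278.56
1/beta = 1.5997
1 + 1/beta = 2.5997
Gamma(2.5997) = 1.4293
Mean = 278.56 * 1.4293
Mean = 398.1597

398.1597


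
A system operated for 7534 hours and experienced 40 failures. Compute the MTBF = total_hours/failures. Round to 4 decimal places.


total_hours = 7534
failures = 40
MTBF = 7534 / 40
MTBF = 188.35

188.35


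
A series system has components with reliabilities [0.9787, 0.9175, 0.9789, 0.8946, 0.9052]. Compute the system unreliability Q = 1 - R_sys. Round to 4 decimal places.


Components: [0.9787, 0.9175, 0.9789, 0.8946, 0.9052]
After component 1: product = 0.9787
After component 2: product = 0.898
After component 3: product = 0.879
After component 4: product = 0.7864
After component 5: product = 0.7118
R_sys = 0.7118
Q = 1 - 0.7118 = 0.2882

0.2882


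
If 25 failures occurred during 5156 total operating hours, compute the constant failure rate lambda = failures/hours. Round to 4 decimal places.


failures = 25
total_hours = 5156
lambda = 25 / 5156
lambda = 0.0048

0.0048


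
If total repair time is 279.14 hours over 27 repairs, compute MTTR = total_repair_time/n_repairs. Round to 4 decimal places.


total_repair_time = 279.14
n_repairs = 27
MTTR = 279.14 / 27
MTTR = 10.3385

10.3385


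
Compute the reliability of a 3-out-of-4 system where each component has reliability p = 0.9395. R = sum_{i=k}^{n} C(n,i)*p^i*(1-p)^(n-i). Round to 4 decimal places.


k = 3, n = 4, p = 0.9395
i=3: C(4,3)=4 * 0.9395^3 * 0.0605^1 = 0.2007
i=4: C(4,4)=1 * 0.9395^4 * 0.0605^0 = 0.7791
R = sum of terms = 0.9798

0.9798


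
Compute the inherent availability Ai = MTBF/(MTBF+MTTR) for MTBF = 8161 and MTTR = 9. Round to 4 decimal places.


MTBF = 8161
MTTR = 9
MTBF + MTTR = 8170
Ai = 8161 / 8170
Ai = 0.9989

0.9989


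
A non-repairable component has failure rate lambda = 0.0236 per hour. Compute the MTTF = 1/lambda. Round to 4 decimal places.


lambda = 0.0236
MTTF = 1 / 0.0236
MTTF = 42.3729

42.3729


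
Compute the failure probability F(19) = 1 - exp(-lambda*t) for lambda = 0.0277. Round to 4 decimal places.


lambda = 0.0277, t = 19
lambda * t = 0.5263
exp(-0.5263) = 0.5908
F(t) = 1 - 0.5908
F(t) = 0.4092

0.4092


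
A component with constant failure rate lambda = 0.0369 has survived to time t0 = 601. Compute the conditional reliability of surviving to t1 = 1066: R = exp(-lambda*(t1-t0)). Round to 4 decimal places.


lambda = 0.0369
t0 = 601, t1 = 1066
t1 - t0 = 465
lambda * (t1-t0) = 0.0369 * 465 = 17.1585
R = exp(-17.1585)
R = 0.0

0.0


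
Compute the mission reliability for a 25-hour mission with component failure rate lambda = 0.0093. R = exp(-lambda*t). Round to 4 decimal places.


lambda = 0.0093
mission_time = 25
lambda * t = 0.0093 * 25 = 0.2325
R = exp(-0.2325)
R = 0.7925

0.7925


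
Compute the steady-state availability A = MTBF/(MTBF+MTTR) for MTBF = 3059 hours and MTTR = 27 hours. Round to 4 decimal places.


MTBF = 3059
MTTR = 27
MTBF + MTTR = 3086
A = 3059 / 3086
A = 0.9913

0.9913


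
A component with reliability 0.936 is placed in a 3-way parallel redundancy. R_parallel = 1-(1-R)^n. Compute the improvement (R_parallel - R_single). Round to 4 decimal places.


R_single = 0.936, n = 3
1 - R_single = 0.064
(1 - R_single)^n = 0.064^3 = 0.0003
R_parallel = 1 - 0.0003 = 0.9997
Improvement = 0.9997 - 0.936
Improvement = 0.0637

0.0637


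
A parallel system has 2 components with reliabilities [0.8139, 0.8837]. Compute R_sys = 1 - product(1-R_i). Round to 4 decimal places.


Components: [0.8139, 0.8837]
(1 - 0.8139) = 0.1861, running product = 0.1861
(1 - 0.8837) = 0.1163, running product = 0.0216
Product of (1-R_i) = 0.0216
R_sys = 1 - 0.0216 = 0.9784

0.9784


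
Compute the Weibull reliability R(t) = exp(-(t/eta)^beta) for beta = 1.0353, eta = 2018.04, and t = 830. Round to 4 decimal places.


beta = 1.0353, eta = 2018.04, t = 830
t/eta = 830 / 2018.04 = 0.4113
(t/eta)^beta = 0.4113^1.0353 = 0.3986
R(t) = exp(-0.3986)
R(t) = 0.6713

0.6713


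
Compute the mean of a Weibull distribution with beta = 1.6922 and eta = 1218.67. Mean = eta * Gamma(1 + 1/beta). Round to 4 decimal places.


beta = 1.6922, eta = 1218.67
1/beta = 0.5909
1 + 1/beta = 1.5909
Gamma(1.5909) = 0.8925
Mean = 1218.67 * 0.8925
Mean = 1087.6968

1087.6968


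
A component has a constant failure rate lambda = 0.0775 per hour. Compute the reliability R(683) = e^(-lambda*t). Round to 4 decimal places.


lambda = 0.0775
t = 683
lambda * t = 52.9325
R(t) = e^(-52.9325)
R(t) = 0.0

0.0


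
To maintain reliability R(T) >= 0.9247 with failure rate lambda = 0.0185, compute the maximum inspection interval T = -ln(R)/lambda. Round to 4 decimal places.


R_target = 0.9247
lambda = 0.0185
-ln(0.9247) = 0.0783
T = 0.0783 / 0.0185
T = 4.2317

4.2317


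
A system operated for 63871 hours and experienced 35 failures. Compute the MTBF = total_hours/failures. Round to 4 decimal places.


total_hours = 63871
failures = 35
MTBF = 63871 / 35
MTBF = 1824.8857

1824.8857


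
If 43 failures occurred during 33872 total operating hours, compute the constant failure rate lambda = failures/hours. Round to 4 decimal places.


failures = 43
total_hours = 33872
lambda = 43 / 33872
lambda = 0.0013

0.0013


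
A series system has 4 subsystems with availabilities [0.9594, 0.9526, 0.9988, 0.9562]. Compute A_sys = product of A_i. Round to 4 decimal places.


Subsystems: [0.9594, 0.9526, 0.9988, 0.9562]
After subsystem 1 (A=0.9594): product = 0.9594
After subsystem 2 (A=0.9526): product = 0.9139
After subsystem 3 (A=0.9988): product = 0.9128
After subsystem 4 (A=0.9562): product = 0.8728
A_sys = 0.8728

0.8728


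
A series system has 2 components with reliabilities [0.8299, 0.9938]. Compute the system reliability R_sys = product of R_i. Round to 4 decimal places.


Components: [0.8299, 0.9938]
After component 1 (R=0.8299): product = 0.8299
After component 2 (R=0.9938): product = 0.8248
R_sys = 0.8248

0.8248


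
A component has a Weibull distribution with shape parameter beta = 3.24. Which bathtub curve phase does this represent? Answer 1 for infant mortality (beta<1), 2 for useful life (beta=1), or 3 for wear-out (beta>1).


beta = 3.24
Compare beta to 1:
beta < 1 => infant mortality (phase 1)
beta = 1 => useful life (phase 2)
beta > 1 => wear-out (phase 3)
Since beta = 3.24, this is wear-out (increasing failure rate)
Phase = 3

3


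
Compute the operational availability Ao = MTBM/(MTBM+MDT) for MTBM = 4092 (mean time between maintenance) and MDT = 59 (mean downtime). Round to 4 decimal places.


MTBM = 4092
MDT = 59
MTBM + MDT = 4151
Ao = 4092 / 4151
Ao = 0.9858

0.9858


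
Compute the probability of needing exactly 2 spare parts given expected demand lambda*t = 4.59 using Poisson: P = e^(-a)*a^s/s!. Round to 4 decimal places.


a = 4.59, s = 2
e^(-a) = e^(-4.59) = 0.0102
a^s = 4.59^2 = 21.0681
s! = 2
P = 0.0102 * 21.0681 / 2
P = 0.107

0.107


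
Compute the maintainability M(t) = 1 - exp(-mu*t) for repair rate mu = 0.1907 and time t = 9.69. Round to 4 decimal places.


mu = 0.1907, t = 9.69
mu * t = 0.1907 * 9.69 = 1.8479
exp(-1.8479) = 0.1576
M(t) = 1 - 0.1576
M(t) = 0.8424

0.8424


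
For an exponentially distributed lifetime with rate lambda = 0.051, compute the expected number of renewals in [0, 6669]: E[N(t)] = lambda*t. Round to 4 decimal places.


lambda = 0.051
t = 6669
E[N(t)] = lambda * t
E[N(t)] = 0.051 * 6669
E[N(t)] = 340.119

340.119


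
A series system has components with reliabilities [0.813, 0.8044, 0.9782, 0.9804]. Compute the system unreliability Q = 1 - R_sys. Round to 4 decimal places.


Components: [0.813, 0.8044, 0.9782, 0.9804]
After component 1: product = 0.813
After component 2: product = 0.654
After component 3: product = 0.6397
After component 4: product = 0.6272
R_sys = 0.6272
Q = 1 - 0.6272 = 0.3728

0.3728


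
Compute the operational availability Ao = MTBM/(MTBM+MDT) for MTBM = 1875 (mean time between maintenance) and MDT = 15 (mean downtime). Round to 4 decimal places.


MTBM = 1875
MDT = 15
MTBM + MDT = 1890
Ao = 1875 / 1890
Ao = 0.9921

0.9921


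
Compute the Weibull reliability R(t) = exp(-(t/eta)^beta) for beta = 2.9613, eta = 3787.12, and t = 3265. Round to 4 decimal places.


beta = 2.9613, eta = 3787.12, t = 3265
t/eta = 3265 / 3787.12 = 0.8621
(t/eta)^beta = 0.8621^2.9613 = 0.6445
R(t) = exp(-0.6445)
R(t) = 0.5249

0.5249


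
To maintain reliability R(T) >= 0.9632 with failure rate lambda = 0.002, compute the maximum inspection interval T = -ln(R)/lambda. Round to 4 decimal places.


R_target = 0.9632
lambda = 0.002
-ln(0.9632) = 0.0375
T = 0.0375 / 0.002
T = 18.7471

18.7471


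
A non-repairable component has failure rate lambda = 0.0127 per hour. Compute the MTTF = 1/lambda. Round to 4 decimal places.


lambda = 0.0127
MTTF = 1 / 0.0127
MTTF = 78.7402

78.7402


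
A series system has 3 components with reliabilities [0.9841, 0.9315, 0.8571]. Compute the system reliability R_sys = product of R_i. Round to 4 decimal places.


Components: [0.9841, 0.9315, 0.8571]
After component 1 (R=0.9841): product = 0.9841
After component 2 (R=0.9315): product = 0.9167
After component 3 (R=0.8571): product = 0.7857
R_sys = 0.7857

0.7857


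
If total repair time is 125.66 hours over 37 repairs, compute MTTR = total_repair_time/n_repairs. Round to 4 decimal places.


total_repair_time = 125.66
n_repairs = 37
MTTR = 125.66 / 37
MTTR = 3.3962

3.3962


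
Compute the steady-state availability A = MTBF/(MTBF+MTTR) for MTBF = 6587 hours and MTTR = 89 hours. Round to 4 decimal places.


MTBF = 6587
MTTR = 89
MTBF + MTTR = 6676
A = 6587 / 6676
A = 0.9867

0.9867


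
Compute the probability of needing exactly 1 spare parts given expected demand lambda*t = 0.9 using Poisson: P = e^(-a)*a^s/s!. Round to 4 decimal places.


a = 0.9, s = 1
e^(-a) = e^(-0.9) = 0.4066
a^s = 0.9^1 = 0.9
s! = 1
P = 0.4066 * 0.9 / 1
P = 0.3659

0.3659


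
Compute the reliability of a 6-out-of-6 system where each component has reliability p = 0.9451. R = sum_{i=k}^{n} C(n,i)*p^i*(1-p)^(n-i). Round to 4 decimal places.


k = 6, n = 6, p = 0.9451
i=6: C(6,6)=1 * 0.9451^6 * 0.0549^0 = 0.7126
R = sum of terms = 0.7126

0.7126


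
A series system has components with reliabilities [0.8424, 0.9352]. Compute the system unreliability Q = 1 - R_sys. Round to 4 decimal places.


Components: [0.8424, 0.9352]
After component 1: product = 0.8424
After component 2: product = 0.7878
R_sys = 0.7878
Q = 1 - 0.7878 = 0.2122

0.2122


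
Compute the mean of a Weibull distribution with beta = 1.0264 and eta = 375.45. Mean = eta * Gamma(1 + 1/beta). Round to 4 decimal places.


beta = 1.0264, eta = 375.45
1/beta = 0.9743
1 + 1/beta = 1.9743
Gamma(1.9743) = 0.9894
Mean = 375.45 * 0.9894
Mean = 371.469

371.469


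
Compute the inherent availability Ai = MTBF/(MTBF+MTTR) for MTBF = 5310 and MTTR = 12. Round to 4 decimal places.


MTBF = 5310
MTTR = 12
MTBF + MTTR = 5322
Ai = 5310 / 5322
Ai = 0.9977

0.9977


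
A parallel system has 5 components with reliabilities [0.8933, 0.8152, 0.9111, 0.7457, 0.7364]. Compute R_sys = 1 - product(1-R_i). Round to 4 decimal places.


Components: [0.8933, 0.8152, 0.9111, 0.7457, 0.7364]
(1 - 0.8933) = 0.1067, running product = 0.1067
(1 - 0.8152) = 0.1848, running product = 0.0197
(1 - 0.9111) = 0.0889, running product = 0.0018
(1 - 0.7457) = 0.2543, running product = 0.0004
(1 - 0.7364) = 0.2636, running product = 0.0001
Product of (1-R_i) = 0.0001
R_sys = 1 - 0.0001 = 0.9999

0.9999


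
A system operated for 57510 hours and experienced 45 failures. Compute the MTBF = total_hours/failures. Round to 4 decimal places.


total_hours = 57510
failures = 45
MTBF = 57510 / 45
MTBF = 1278.0

1278.0


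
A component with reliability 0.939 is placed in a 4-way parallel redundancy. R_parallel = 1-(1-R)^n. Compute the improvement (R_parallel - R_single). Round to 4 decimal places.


R_single = 0.939, n = 4
1 - R_single = 0.061
(1 - R_single)^n = 0.061^4 = 0.0
R_parallel = 1 - 0.0 = 1.0
Improvement = 1.0 - 0.939
Improvement = 0.061

0.061


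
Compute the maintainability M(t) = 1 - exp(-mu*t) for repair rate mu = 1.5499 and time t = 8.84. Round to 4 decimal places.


mu = 1.5499, t = 8.84
mu * t = 1.5499 * 8.84 = 13.7011
exp(-13.7011) = 0.0
M(t) = 1 - 0.0
M(t) = 1.0

1.0


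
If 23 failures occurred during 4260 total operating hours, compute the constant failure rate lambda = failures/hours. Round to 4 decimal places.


failures = 23
total_hours = 4260
lambda = 23 / 4260
lambda = 0.0054

0.0054


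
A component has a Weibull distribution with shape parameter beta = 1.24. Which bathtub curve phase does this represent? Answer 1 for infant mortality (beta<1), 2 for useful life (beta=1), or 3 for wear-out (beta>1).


beta = 1.24
Compare beta to 1:
beta < 1 => infant mortality (phase 1)
beta = 1 => useful life (phase 2)
beta > 1 => wear-out (phase 3)
Since beta = 1.24, this is wear-out (increasing failure rate)
Phase = 3

3


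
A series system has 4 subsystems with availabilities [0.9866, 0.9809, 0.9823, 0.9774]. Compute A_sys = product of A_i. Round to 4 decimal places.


Subsystems: [0.9866, 0.9809, 0.9823, 0.9774]
After subsystem 1 (A=0.9866): product = 0.9866
After subsystem 2 (A=0.9809): product = 0.9678
After subsystem 3 (A=0.9823): product = 0.9506
After subsystem 4 (A=0.9774): product = 0.9291
A_sys = 0.9291

0.9291


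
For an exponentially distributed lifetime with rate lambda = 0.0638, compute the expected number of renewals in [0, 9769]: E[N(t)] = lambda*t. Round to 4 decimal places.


lambda = 0.0638
t = 9769
E[N(t)] = lambda * t
E[N(t)] = 0.0638 * 9769
E[N(t)] = 623.2622

623.2622


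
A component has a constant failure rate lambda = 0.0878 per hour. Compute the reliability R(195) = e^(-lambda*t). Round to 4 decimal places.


lambda = 0.0878
t = 195
lambda * t = 17.121
R(t) = e^(-17.121)
R(t) = 0.0

0.0


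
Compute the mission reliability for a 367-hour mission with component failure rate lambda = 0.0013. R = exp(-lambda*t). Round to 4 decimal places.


lambda = 0.0013
mission_time = 367
lambda * t = 0.0013 * 367 = 0.4771
R = exp(-0.4771)
R = 0.6206

0.6206


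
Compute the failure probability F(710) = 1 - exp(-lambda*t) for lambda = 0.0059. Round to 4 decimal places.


lambda = 0.0059, t = 710
lambda * t = 4.189
exp(-4.189) = 0.0152
F(t) = 1 - 0.0152
F(t) = 0.9848

0.9848


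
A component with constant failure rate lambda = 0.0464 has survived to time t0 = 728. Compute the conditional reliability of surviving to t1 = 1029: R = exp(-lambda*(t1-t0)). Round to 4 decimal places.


lambda = 0.0464
t0 = 728, t1 = 1029
t1 - t0 = 301
lambda * (t1-t0) = 0.0464 * 301 = 13.9664
R = exp(-13.9664)
R = 0.0

0.0


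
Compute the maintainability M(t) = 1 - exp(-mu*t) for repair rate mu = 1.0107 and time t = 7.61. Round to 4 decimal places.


mu = 1.0107, t = 7.61
mu * t = 1.0107 * 7.61 = 7.6914
exp(-7.6914) = 0.0005
M(t) = 1 - 0.0005
M(t) = 0.9995

0.9995


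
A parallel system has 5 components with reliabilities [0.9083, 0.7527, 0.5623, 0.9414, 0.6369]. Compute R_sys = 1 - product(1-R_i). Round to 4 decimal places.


Components: [0.9083, 0.7527, 0.5623, 0.9414, 0.6369]
(1 - 0.9083) = 0.0917, running product = 0.0917
(1 - 0.7527) = 0.2473, running product = 0.0227
(1 - 0.5623) = 0.4377, running product = 0.0099
(1 - 0.9414) = 0.0586, running product = 0.0006
(1 - 0.6369) = 0.3631, running product = 0.0002
Product of (1-R_i) = 0.0002
R_sys = 1 - 0.0002 = 0.9998

0.9998


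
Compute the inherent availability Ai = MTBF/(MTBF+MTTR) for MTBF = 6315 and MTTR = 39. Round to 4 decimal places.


MTBF = 6315
MTTR = 39
MTBF + MTTR = 6354
Ai = 6315 / 6354
Ai = 0.9939

0.9939


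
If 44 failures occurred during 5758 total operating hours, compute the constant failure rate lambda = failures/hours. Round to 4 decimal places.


failures = 44
total_hours = 5758
lambda = 44 / 5758
lambda = 0.0076

0.0076


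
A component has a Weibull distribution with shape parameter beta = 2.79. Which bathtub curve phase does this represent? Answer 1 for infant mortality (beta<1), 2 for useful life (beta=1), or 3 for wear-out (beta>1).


beta = 2.79
Compare beta to 1:
beta < 1 => infant mortality (phase 1)
beta = 1 => useful life (phase 2)
beta > 1 => wear-out (phase 3)
Since beta = 2.79, this is wear-out (increasing failure rate)
Phase = 3

3


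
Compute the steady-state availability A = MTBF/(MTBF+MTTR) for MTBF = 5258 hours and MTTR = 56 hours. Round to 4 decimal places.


MTBF = 5258
MTTR = 56
MTBF + MTTR = 5314
A = 5258 / 5314
A = 0.9895

0.9895


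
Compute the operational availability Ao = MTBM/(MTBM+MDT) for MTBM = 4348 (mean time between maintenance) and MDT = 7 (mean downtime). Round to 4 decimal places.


MTBM = 4348
MDT = 7
MTBM + MDT = 4355
Ao = 4348 / 4355
Ao = 0.9984

0.9984


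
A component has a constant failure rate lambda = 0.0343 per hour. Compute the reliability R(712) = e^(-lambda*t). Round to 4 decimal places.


lambda = 0.0343
t = 712
lambda * t = 24.4216
R(t) = e^(-24.4216)
R(t) = 0.0

0.0


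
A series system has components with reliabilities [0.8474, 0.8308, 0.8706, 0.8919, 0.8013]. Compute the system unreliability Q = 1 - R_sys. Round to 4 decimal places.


Components: [0.8474, 0.8308, 0.8706, 0.8919, 0.8013]
After component 1: product = 0.8474
After component 2: product = 0.704
After component 3: product = 0.6129
After component 4: product = 0.5467
After component 5: product = 0.438
R_sys = 0.438
Q = 1 - 0.438 = 0.562

0.562


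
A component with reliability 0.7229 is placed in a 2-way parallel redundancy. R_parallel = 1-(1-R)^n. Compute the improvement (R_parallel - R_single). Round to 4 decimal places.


R_single = 0.7229, n = 2
1 - R_single = 0.2771
(1 - R_single)^n = 0.2771^2 = 0.0768
R_parallel = 1 - 0.0768 = 0.9232
Improvement = 0.9232 - 0.7229
Improvement = 0.2003

0.2003


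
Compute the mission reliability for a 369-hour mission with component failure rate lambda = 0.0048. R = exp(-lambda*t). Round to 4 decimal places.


lambda = 0.0048
mission_time = 369
lambda * t = 0.0048 * 369 = 1.7712
R = exp(-1.7712)
R = 0.1701

0.1701


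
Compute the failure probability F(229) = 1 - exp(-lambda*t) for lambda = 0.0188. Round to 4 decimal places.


lambda = 0.0188, t = 229
lambda * t = 4.3052
exp(-4.3052) = 0.0135
F(t) = 1 - 0.0135
F(t) = 0.9865

0.9865


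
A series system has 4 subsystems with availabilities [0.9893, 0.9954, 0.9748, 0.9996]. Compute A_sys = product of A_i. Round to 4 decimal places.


Subsystems: [0.9893, 0.9954, 0.9748, 0.9996]
After subsystem 1 (A=0.9893): product = 0.9893
After subsystem 2 (A=0.9954): product = 0.9847
After subsystem 3 (A=0.9748): product = 0.9599
After subsystem 4 (A=0.9996): product = 0.9595
A_sys = 0.9595

0.9595


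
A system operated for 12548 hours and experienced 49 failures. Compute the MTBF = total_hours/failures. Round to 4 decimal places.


total_hours = 12548
failures = 49
MTBF = 12548 / 49
MTBF = 256.0816

256.0816


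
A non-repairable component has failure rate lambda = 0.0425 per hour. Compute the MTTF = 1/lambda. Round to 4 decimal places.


lambda = 0.0425
MTTF = 1 / 0.0425
MTTF = 23.5294

23.5294


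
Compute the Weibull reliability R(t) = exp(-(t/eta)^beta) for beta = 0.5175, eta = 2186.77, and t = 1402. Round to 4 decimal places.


beta = 0.5175, eta = 2186.77, t = 1402
t/eta = 1402 / 2186.77 = 0.6411
(t/eta)^beta = 0.6411^0.5175 = 0.7945
R(t) = exp(-0.7945)
R(t) = 0.4518

0.4518


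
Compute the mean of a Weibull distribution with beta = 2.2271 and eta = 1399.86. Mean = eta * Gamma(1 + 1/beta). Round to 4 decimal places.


beta = 2.2271, eta = 1399.86
1/beta = 0.449
1 + 1/beta = 1.449
Gamma(1.449) = 0.8857
Mean = 1399.86 * 0.8857
Mean = 1239.8164

1239.8164
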